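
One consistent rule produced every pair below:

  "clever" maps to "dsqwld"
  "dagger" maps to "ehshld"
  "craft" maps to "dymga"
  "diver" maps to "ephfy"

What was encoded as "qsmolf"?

planet

It's a Vigenère-style cipher with numeric key [1,7,12]: position i shifts by key[i mod 3].
Undoing it on qsmolf: q−1=p, s−7=l, m−12=a, o−1=n, l−7=e, f−12=t.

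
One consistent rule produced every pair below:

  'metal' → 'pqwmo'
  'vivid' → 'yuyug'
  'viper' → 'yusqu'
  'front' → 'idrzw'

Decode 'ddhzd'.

Shifts by position in metal: pos 0: m→p (+3), pos 1: e→q (+12), pos 2: t→w (+3), pos 3: a→m (+12) — repeating every 2. A repeating key of period 2 is used — shifts +3, +12 over and over.
Reversing it on ddhzd: d−3=a, d−12=r, h−3=e, z−12=n, d−3=a.

arena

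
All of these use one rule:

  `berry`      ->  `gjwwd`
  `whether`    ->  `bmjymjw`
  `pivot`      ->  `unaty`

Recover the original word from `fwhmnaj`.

Compare letters: b→g is +5, e→j is +5, r→w is +5 — a constant shift. It's a constant shift of +5 (ROT5).
Reversing it on fwhmnaj: f−5=a, w−5=r, h−5=c, m−5=h, n−5=i, a−5=v, j−5=e.

archive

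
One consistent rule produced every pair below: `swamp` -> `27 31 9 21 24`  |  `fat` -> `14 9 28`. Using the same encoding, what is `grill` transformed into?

Letters become their 1-based position plus 8 (so a→9, b→10, …).
For grill: g=7→15, r=18→26, i=9→17, l=12→20, l=12→20.

15 26 17 20 20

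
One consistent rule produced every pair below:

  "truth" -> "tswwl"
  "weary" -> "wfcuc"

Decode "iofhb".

Each letter shifts forward by its position index (0, 1, 2, …) — the shift grows by one for each successive letter.
Reversing it on iofhb: i−0=i, o−1=n, f−2=d, h−3=e, b−4=x.

index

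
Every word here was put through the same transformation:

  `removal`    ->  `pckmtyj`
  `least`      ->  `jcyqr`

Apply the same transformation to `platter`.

njyrrcp

Compare letters: r→p is +24, e→c is +24, m→k is +24 — a constant shift. Each letter is shifted forward by 24 in the alphabet (a Caesar shift of +24).
On platter: p+24=n, l+24=j, a+24=y, t+24=r, t+24=r, e+24=c, r+24=p.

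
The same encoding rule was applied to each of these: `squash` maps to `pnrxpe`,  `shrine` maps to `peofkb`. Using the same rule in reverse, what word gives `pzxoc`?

scarf

Each letter is shifted forward by 23 in the alphabet (a Caesar shift of +23).
Undoing it on pzxoc: p−23=s, z−23=c, x−23=a, o−23=r, c−23=f.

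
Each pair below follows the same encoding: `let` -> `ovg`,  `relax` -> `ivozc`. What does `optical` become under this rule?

Each pair mirrors across the alphabet (l↔o, e↔v, t↔g): positions sum to 25. Each letter is replaced by its mirror in the alphabet: a↔z, b↔y, c↔x, and so on (the Atbash cipher).
Applying it to optical: o↔l, p↔k, t↔g, i↔r, c↔x, a↔z, l↔o.

lkgrxzo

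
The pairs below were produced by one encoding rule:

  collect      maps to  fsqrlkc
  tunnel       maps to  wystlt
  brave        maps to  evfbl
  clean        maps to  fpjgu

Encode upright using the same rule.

In collect: c→f is +3, o→s is +4, l→q is +5, l→r is +6 — the shift increases by 1 each position. Letter i (0-indexed) is shifted by i+3, so successive shifts are 3, 4, 5, ….
For upright: u+3=x, p+4=t, r+5=w, i+6=o, g+7=n, h+8=p, t+9=c.

xtwonpc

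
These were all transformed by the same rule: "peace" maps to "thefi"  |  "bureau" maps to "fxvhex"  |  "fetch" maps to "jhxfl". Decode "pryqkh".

lounge

It's a Vigenère-style cipher with numeric key [4,3]: position i shifts by key[i mod 2].
Reversing it on pryqkh: p−4=l, r−3=o, y−4=u, q−3=n, k−4=g, h−3=e.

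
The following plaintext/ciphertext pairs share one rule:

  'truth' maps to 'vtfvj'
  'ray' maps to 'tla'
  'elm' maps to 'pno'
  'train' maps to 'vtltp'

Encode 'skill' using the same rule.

umtnn

The shift depends on letter class: consonant t→v is +2, but vowel u→f is +11. Vowels shift forward by 11 and consonants shift forward by 2.
Applying it to skill: s(cons)+2=u, k(cons)+2=m, i(vowel)+11=t, l(cons)+2=n, l(cons)+2=n.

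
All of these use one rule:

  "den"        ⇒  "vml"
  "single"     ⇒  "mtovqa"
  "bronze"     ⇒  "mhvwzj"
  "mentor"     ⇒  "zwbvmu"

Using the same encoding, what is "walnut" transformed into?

bcvtie

The output letters match the input read backwards, each shifted +8: den reversed is ned. Read the word backwards and shift each letter +8.
For walnut: reverse → tunlaw; then shift: t+8=b, u+8=c, n+8=v, l+8=t, a+8=i, w+8=e.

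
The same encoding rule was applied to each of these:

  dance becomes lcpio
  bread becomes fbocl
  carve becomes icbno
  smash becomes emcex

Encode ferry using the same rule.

d(3)→l(11) and a(0)→c(2) fit y≡3x+2 (mod 26); the inverse of 3 mod 26 is 9. This is an affine cipher: with a=0,…,z=25, each position x becomes (3x+2) mod 26.
For ferry: f(5)→3·5+2≡17=r; e(4)→3·4+2≡14=o; r(17)→3·17+2≡1=b; r(17)→3·17+2≡1=b; y(24)→3·24+2≡22=w (all mod 26).

robbw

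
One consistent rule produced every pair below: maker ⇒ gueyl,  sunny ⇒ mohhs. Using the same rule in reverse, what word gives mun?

sat

Compare letters: m→g is +20, a→u is +20, k→e is +20 — a constant shift. Every letter moves 20 places later in the alphabet, wrapping around z→a.
Reversing it on mun: m−20=s, u−20=a, n−20=t.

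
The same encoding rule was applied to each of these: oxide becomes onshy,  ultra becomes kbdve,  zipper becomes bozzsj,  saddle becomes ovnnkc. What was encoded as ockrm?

The output letters match the input read backwards, each shifted +10: oxide reversed is edixo. The word is reversed, then every letter is shifted forward by 10.
Reversing it on ockrm: shift back: o−10=e, c−10=s, k−10=a, r−10=h, m−10=c → esahc; then reverse → chase.

chase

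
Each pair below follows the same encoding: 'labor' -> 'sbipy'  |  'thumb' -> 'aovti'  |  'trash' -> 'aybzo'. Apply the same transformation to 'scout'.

Vowels shift forward by 1 and consonants shift forward by 7.
Applying it to scout: s(cons)+7=z, c(cons)+7=j, o(vowel)+1=p, u(vowel)+1=v, t(cons)+7=a.

zjpva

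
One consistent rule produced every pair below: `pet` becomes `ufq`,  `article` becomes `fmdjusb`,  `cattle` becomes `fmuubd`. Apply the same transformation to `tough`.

ihvpu

The output letters match the input read backwards, each shifted +1: pet reversed is tep. Two steps: reverse the string, then apply a Caesar shift of +1.
For tough: reverse → hguot; then shift: h+1=i, g+1=h, u+1=v, o+1=p, t+1=u.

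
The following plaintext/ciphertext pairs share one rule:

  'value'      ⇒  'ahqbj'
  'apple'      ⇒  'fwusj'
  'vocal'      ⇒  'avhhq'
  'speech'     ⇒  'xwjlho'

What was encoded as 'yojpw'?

Shifts by position in value: pos 0: v→a (+5), pos 1: a→h (+7), pos 2: l→q (+5), pos 3: u→b (+7) — repeating every 2. It's a Vigenère-style cipher with numeric key [5,7]: position i shifts by key[i mod 2].
Undoing it on yojpw: y−5=t, o−7=h, j−5=e, p−7=i, w−5=r.

their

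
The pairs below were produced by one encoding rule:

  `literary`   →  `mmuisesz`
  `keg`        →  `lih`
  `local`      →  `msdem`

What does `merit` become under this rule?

The rule splits by letter class: vowels +4, consonants +1.
On merit: m(cons)+1=n, e(vowel)+4=i, r(cons)+1=s, i(vowel)+4=m, t(cons)+1=u.

nismu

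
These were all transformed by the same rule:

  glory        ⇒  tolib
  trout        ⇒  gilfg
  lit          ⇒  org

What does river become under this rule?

Each pair mirrors across the alphabet (g↔t, l↔o, o↔l): positions sum to 25. Each letter is replaced by its mirror in the alphabet: a↔z, b↔y, c↔x, and so on (the Atbash cipher).
On river: r↔i, i↔r, v↔e, e↔v, r↔i.

irevi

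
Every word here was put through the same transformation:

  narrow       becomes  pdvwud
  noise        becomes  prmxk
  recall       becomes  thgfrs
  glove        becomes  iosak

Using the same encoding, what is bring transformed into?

In narrow: n→p is +2, a→d is +3, r→v is +4, r→w is +5 — the shift increases by 1 each position. The shift increases by 1 at each position, starting from +2: 2, 3, 4, ….
Applying it to bring: b+2=d, r+3=u, i+4=m, n+5=s, g+6=m.

dumsm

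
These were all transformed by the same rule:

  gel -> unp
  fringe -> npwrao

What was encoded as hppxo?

foggy

Read the word backwards and shift each letter +9.
Decoding hppxo: shift back: h−9=y, p−9=g, p−9=g, x−9=o, o−9=f → yggof; then reverse → foggy.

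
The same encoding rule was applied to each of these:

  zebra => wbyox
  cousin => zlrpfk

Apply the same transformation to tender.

qbkabo

Compare letters: z→w is +23, e→b is +23, b→y is +23 — a constant shift. Every letter moves 23 places later in the alphabet, wrapping around z→a.
Applying it to tender: t+23=q, e+23=b, n+23=k, d+23=a, e+23=b, r+23=o.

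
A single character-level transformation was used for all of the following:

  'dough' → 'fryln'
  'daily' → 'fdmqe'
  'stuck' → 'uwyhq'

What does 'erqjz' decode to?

comet

Each letter shifts forward by (position + 2), i.e. 2, 3, 4, … — the shift grows by one for each successive letter.
Reversing it on erqjz: e−2=c, r−3=o, q−4=m, j−5=e, z−6=t.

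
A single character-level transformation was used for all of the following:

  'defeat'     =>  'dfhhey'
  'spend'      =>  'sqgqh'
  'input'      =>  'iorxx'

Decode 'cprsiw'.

copper

In defeat: d→d is +0, e→f is +1, f→h is +2, e→h is +3 — the shift increases by 1 each position. Each letter shifts forward by its position index (0, 1, 2, …) — the shift grows by one for each successive letter.
Undoing it on cprsiw: c−0=c, p−1=o, r−2=p, s−3=p, i−4=e, w−5=r.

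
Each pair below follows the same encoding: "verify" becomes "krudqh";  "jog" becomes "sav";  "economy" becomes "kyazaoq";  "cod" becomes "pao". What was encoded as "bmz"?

The output letters match the input read backwards, each shifted +12: verify reversed is yfirev. Two steps: reverse the string, then apply a Caesar shift of +12.
Undoing it on bmz: shift back: b−12=p, m−12=a, z−12=n → pan; then reverse → nap.

nap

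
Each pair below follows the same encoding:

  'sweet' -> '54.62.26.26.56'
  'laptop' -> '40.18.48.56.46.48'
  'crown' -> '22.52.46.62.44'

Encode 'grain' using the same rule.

s(#19)→54 and w(#23)→62: differences scale by 2, so n = 2·pos + 16. With a=1..z=26, the number is 2·pos + 16.
On grain: g=7→30, r=18→52, a=1→18, i=9→34, n=14→44.

30.52.18.34.44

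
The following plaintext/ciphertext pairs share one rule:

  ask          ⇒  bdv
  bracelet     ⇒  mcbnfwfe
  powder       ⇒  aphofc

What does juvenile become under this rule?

uvgfyjwf

The shift depends on letter class: consonant s→d is +11, but vowel a→b is +1. Two shifts are in play — +1 for a/e/i/o/u, +11 for every other letter.
For juvenile: j(cons)+11=u, u(vowel)+1=v, v(cons)+11=g, e(vowel)+1=f, n(cons)+11=y, i(vowel)+1=j, l(cons)+11=w, e(vowel)+1=f.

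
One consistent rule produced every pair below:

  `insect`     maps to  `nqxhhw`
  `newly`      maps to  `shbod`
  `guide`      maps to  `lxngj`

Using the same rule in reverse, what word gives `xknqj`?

Shifts by position in insect: pos 0: i→n (+5), pos 1: n→q (+3), pos 2: s→x (+5), pos 3: e→h (+3) — repeating every 2. A repeating key of period 2 is used — shifts +5, +3 over and over.
Decoding xknqj: x−5=s, k−3=h, n−5=i, q−3=n, j−5=e.

shine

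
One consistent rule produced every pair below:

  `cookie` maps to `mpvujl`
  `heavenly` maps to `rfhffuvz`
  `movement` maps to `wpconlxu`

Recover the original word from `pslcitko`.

Shifts by position in cookie: pos 0: c→m (+10), pos 1: o→p (+1), pos 2: o→v (+7), pos 3: k→u (+10), pos 4: i→j (+1), pos 5: e→l (+7) — repeating every 3. A repeating key of period 3 is used — shifts +10, +1, +7 over and over.
Reversing it on pslcitko: p−10=f, s−1=r, l−7=e, c−10=s, i−1=h, t−7=m, k−10=a, o−1=n.

freshman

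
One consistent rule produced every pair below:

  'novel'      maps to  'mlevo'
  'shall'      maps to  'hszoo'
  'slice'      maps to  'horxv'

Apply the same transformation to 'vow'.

eld

Each letter is replaced by its mirror in the alphabet: a↔z, b↔y, c↔x, and so on (the Atbash cipher).
On vow: v↔e, o↔l, w↔d.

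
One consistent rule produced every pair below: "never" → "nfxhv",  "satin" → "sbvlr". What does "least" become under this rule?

lfcvx

In never: n→n is +0, e→f is +1, v→x is +2, e→h is +3 — the shift increases by 1 each position. The shift increases by 1 at each position, starting from +0: 0, 1, 2, ….
Applying it to least: l+0=l, e+1=f, a+2=c, s+3=v, t+4=x.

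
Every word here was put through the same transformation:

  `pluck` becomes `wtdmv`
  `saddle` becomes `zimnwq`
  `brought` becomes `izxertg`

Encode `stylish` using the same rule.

Letter i (0-indexed) is shifted by i+7, so successive shifts are 7, 8, 9, ….
On stylish: s+7=z, t+8=b, y+9=h, l+10=v, i+11=t, s+12=e, h+13=u.

zbhvteu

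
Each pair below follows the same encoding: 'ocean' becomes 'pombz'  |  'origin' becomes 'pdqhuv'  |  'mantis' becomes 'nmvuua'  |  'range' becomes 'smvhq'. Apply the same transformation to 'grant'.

hdiof

The shifts repeat in a cycle of length 3: positions 0,1,… shift by +1, +12, +8, then the pattern repeats.
For grant: g+1=h, r+12=d, a+8=i, n+1=o, t+12=f.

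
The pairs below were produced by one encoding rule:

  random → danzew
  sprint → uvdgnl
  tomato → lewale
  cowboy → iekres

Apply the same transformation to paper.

vavqd

r(17)→d(3) and a(0)→a(0) fit y≡17x+0 (mod 26); the inverse of 17 mod 26 is 23. Treating letters as 0–25, the rule is x ↦ 17x + 0 (mod 26).
Applying it to paper: p(15)→17·15+0≡21=v; a(0)→17·0+0≡0=a; p(15)→17·15+0≡21=v; e(4)→17·4+0≡16=q; r(17)→17·17+0≡3=d (all mod 26).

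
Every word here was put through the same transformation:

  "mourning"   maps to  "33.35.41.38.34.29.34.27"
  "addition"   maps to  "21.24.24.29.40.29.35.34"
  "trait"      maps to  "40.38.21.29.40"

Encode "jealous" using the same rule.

m is letter #13 and maps to 33: an offset of 20. The number is (letter's place in the alphabet, a=1) + 20.
Applying it to jealous: j=10→30, e=5→25, a=1→21, l=12→32, o=15→35, u=21→41, s=19→39.

30.25.21.32.35.41.39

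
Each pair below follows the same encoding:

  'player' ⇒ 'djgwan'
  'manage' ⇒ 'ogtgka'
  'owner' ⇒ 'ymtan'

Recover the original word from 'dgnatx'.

parent

p(15)→d(3) and l(11)→j(9) fit y≡5x+6 (mod 26); the inverse of 5 mod 26 is 21. Treating letters as 0–25, the rule is x ↦ 5x + 6 (mod 26).
Reversing it on dgnatx: d(3)→21·(3−6)≡15=p; g(6)→21·(6−6)≡0=a; n(13)→21·(13−6)≡17=r; a(0)→21·(0−6)≡4=e; t(19)→21·(19−6)≡13=n; x(23)→21·(23−6)≡19=t (all mod 26).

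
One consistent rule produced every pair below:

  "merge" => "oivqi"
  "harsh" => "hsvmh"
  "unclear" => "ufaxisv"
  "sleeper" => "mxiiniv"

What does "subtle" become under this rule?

m(12)→o(14) and e(4)→i(8) fit y≡17x+18 (mod 26); the inverse of 17 mod 26 is 23. Treating letters as 0–25, the rule is x ↦ 17x + 18 (mod 26).
Applying it to subtle: s(18)→17·18+18≡12=m; u(20)→17·20+18≡20=u; b(1)→17·1+18≡9=j; t(19)→17·19+18≡3=d; l(11)→17·11+18≡23=x; e(4)→17·4+18≡8=i (all mod 26).

mujdxi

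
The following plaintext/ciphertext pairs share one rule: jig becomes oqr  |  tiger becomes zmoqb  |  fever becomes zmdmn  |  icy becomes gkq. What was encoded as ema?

sew

The output letters match the input read backwards, each shifted +8: jig reversed is gij. Two steps: reverse the string, then apply a Caesar shift of +8.
Reversing it on ema: shift back: e−8=w, m−8=e, a−8=s → wes; then reverse → sew.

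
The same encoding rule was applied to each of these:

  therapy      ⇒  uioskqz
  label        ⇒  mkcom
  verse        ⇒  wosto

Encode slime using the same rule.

The shift depends on letter class: consonant t→u is +1, but vowel e→o is +10. The rule splits by letter class: vowels +10, consonants +1.
On slime: s(cons)+1=t, l(cons)+1=m, i(vowel)+10=s, m(cons)+1=n, e(vowel)+10=o.

tmsno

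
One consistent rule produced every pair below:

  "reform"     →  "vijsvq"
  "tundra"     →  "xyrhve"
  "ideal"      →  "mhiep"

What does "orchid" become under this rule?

Every letter moves 4 places later in the alphabet, wrapping around z→a.
Applying it to orchid: o+4=s, r+4=v, c+4=g, h+4=l, i+4=m, d+4=h.

svglmh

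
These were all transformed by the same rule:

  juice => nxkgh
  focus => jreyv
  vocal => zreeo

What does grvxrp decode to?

cotton

Shifts by position in juice: pos 0: j→n (+4), pos 1: u→x (+3), pos 2: i→k (+2), pos 3: c→g (+4), pos 4: e→h (+3) — repeating every 3. The shifts repeat in a cycle of length 3: positions 0,1,… shift by +4, +3, +2, then the pattern repeats.
Decoding grvxrp: g−4=c, r−3=o, v−2=t, x−4=t, r−3=o, p−2=n.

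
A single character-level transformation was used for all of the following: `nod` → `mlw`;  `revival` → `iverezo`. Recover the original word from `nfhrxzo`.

musical

Each pair mirrors across the alphabet (n↔m, o↔l, d↔w): positions sum to 25. Each letter is replaced by its mirror in the alphabet: a↔z, b↔y, c↔x, and so on (the Atbash cipher).
Reversing it on nfhrxzo: n↔m, f↔u, h↔s, r↔i, x↔c, z↔a, o↔l.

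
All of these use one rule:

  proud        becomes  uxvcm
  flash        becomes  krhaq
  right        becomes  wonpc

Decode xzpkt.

stick

In proud: p→u is +5, r→x is +6, o→v is +7, u→c is +8 — the shift increases by 1 each position. Each letter shifts forward by (position + 5), i.e. 5, 6, 7, … — the shift grows by one for each successive letter.
Reversing it on xzpkt: x−5=s, z−6=t, p−7=i, k−8=c, t−9=k.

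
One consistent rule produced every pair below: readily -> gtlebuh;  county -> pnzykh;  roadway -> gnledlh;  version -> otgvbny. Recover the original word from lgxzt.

argue

r(17)→g(6) and e(4)→t(19) fit y≡15x+11 (mod 26); the inverse of 15 mod 26 is 7. This is an affine cipher: with a=0,…,z=25, each position x becomes (15x+11) mod 26.
Undoing it on lgxzt: l(11)→7·(11−11)≡0=a; g(6)→7·(6−11)≡17=r; x(23)→7·(23−11)≡6=g; z(25)→7·(25−11)≡20=u; t(19)→7·(19−11)≡4=e (all mod 26).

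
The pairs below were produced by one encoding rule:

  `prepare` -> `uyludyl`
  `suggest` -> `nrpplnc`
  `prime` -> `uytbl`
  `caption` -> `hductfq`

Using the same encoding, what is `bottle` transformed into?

p(15)→u(20) and r(17)→y(24) fit y≡15x+3 (mod 26); the inverse of 15 mod 26 is 7. Treating letters as 0–25, the rule is x ↦ 15x + 3 (mod 26).
Applying it to bottle: b(1)→15·1+3≡18=s; o(14)→15·14+3≡5=f; t(19)→15·19+3≡2=c; t(19)→15·19+3≡2=c; l(11)→15·11+3≡12=m; e(4)→15·4+3≡11=l (all mod 26).

sfccml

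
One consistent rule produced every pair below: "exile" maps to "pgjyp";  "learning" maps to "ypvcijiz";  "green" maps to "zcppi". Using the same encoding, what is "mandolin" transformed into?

e(4)→p(15) and x(23)→g(6) fit y≡5x+21 (mod 26); the inverse of 5 mod 26 is 21. This is an affine cipher: with a=0,…,z=25, each position x becomes (5x+21) mod 26.
On mandolin: m(12)→5·12+21≡3=d; a(0)→5·0+21≡21=v; n(13)→5·13+21≡8=i; d(3)→5·3+21≡10=k; o(14)→5·14+21≡13=n; l(11)→5·11+21≡24=y; i(8)→5·8+21≡9=j; n(13)→5·13+21≡8=i (all mod 26).

dviknyji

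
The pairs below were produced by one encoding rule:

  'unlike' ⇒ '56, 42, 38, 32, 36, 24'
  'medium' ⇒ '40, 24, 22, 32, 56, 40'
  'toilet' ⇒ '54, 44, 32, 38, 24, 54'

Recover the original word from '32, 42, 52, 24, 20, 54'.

insect

With a=1..z=26, the number is 2·pos + 14.
Decoding 32, 42, 52, 24, 20, 54: 32→(32−14)÷2=9=i, 42→(42−14)÷2=14=n, 52→(52−14)÷2=19=s, 24→(24−14)÷2=5=e, 20→(20−14)÷2=3=c, 54→(54−14)÷2=20=t.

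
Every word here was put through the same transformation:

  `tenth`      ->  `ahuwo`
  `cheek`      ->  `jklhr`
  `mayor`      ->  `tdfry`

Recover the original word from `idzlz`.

basis

A repeating key of period 2 is used — shifts +7, +3 over and over.
Undoing it on idzlz: i−7=b, d−3=a, z−7=s, l−3=i, z−7=s.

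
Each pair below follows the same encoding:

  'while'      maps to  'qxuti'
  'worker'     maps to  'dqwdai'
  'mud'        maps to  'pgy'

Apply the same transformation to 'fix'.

jur

Two steps: reverse the string, then apply a Caesar shift of +12.
Applying it to fix: reverse → xif; then shift: x+12=j, i+12=u, f+12=r.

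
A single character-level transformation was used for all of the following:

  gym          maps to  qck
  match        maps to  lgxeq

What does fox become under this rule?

bsj

Read the word backwards and shift each letter +4.
For fox: reverse → xof; then shift: x+4=b, o+4=s, f+4=j.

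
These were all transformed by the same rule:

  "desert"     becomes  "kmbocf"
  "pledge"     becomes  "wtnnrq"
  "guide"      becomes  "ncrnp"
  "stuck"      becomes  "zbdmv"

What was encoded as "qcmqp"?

judge

In desert: d→k is +7, e→m is +8, s→b is +9, e→o is +10 — the shift increases by 1 each position. Letter i (0-indexed) is shifted by i+7, so successive shifts are 7, 8, 9, ….
Undoing it on qcmqp: q−7=j, c−8=u, m−9=d, q−10=g, p−11=e.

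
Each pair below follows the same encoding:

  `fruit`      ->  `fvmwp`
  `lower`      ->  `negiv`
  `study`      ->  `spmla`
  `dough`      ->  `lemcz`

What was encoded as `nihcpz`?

f(5)→f(5) and r(17)→v(21) fit y≡23x+20 (mod 26); the inverse of 23 mod 26 is 17. This is an affine cipher: with a=0,…,z=25, each position x becomes (23x+20) mod 26.
Undoing it on nihcpz: n(13)→17·(13−20)≡11=l; i(8)→17·(8−20)≡4=e; h(7)→17·(7−20)≡13=n; c(2)→17·(2−20)≡6=g; p(15)→17·(15−20)≡19=t; z(25)→17·(25−20)≡7=h (all mod 26).

length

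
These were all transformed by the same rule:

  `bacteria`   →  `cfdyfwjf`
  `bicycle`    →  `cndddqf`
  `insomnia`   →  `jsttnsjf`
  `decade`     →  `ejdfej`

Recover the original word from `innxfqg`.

himself

Shifts by position in bacteria: pos 0: b→c (+1), pos 1: a→f (+5), pos 2: c→d (+1), pos 3: t→y (+5) — repeating every 2. The shifts repeat in a cycle of length 2: positions 0,1,… shift by +1, +5, then the pattern repeats.
Reversing it on innxfqg: i−1=h, n−5=i, n−1=m, x−5=s, f−1=e, q−5=l, g−1=f.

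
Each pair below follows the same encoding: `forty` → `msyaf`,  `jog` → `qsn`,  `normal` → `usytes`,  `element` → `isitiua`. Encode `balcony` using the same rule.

iesjsuf

The shift depends on letter class: consonant f→m is +7, but vowel o→s is +4. The rule splits by letter class: vowels +4, consonants +7.
On balcony: b(cons)+7=i, a(vowel)+4=e, l(cons)+7=s, c(cons)+7=j, o(vowel)+4=s, n(cons)+7=u, y(cons)+7=f.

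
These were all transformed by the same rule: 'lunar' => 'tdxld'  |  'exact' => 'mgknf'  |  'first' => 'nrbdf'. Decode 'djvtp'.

In lunar: l→t is +8, u→d is +9, n→x is +10, a→l is +11 — the shift increases by 1 each position. The shift increases by 1 at each position, starting from +8: 8, 9, 10, ….
Decoding djvtp: d−8=v, j−9=a, v−10=l, t−11=i, p−12=d.

valid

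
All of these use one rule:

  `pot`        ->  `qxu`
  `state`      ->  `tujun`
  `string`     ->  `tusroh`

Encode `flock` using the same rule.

gmxdl

The shift depends on letter class: consonant p→q is +1, but vowel o→x is +9. Two shifts are in play — +9 for a/e/i/o/u, +1 for every other letter.
On flock: f(cons)+1=g, l(cons)+1=m, o(vowel)+9=x, c(cons)+1=d, k(cons)+1=l.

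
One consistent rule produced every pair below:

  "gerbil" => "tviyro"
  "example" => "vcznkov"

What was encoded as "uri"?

fir

Each pair mirrors across the alphabet (g↔t, e↔v, r↔i): positions sum to 25. Each letter is replaced by its mirror in the alphabet: a↔z, b↔y, c↔x, and so on (the Atbash cipher).
Undoing it on uri: u↔f, r↔i, i↔r.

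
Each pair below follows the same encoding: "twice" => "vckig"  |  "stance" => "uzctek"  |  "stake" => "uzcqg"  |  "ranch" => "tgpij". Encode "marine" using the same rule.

Shifts by position in twice: pos 0: t→v (+2), pos 1: w→c (+6), pos 2: i→k (+2), pos 3: c→i (+6) — repeating every 2. It's a Vigenère-style cipher with numeric key [2,6]: position i shifts by key[i mod 2].
On marine: m+2=o, a+6=g, r+2=t, i+6=o, n+2=p, e+6=k.

ogtopk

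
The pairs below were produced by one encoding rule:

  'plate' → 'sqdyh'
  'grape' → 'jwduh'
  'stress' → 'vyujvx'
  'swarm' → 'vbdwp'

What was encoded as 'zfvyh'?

Shifts by position in plate: pos 0: p→s (+3), pos 1: l→q (+5), pos 2: a→d (+3), pos 3: t→y (+5) — repeating every 2. The shifts repeat in a cycle of length 2: positions 0,1,… shift by +3, +5, then the pattern repeats.
Decoding zfvyh: z−3=w, f−5=a, v−3=s, y−5=t, h−3=e.

waste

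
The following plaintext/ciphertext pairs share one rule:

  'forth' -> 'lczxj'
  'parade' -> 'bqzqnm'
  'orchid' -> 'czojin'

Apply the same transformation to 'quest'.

awmyx

f(5)→l(11) and o(14)→c(2) fit y≡25x+16 (mod 26); the inverse of 25 mod 26 is 25. Each letter's alphabet position (a=0..z=25) is mapped through 25·x+16 mod 26 — an affine cipher.
For quest: q(16)→25·16+16≡0=a; u(20)→25·20+16≡22=w; e(4)→25·4+16≡12=m; s(18)→25·18+16≡24=y; t(19)→25·19+16≡23=x (all mod 26).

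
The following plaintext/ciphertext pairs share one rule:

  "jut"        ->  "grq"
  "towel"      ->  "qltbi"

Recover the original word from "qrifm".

tulip

Compare letters: j→g is +23, u→r is +23, t→q is +23 — a constant shift. Each letter is shifted forward by 23 in the alphabet (a Caesar shift of +23).
Decoding qrifm: q−23=t, r−23=u, i−23=l, f−23=i, m−23=p.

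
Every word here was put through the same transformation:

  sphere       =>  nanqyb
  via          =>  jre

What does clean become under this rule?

The output letters match the input read backwards, each shifted +9: sphere reversed is erehps. Read the word backwards and shift each letter +9.
Applying it to clean: reverse → naelc; then shift: n+9=w, a+9=j, e+9=n, l+9=u, c+9=l.

wjnul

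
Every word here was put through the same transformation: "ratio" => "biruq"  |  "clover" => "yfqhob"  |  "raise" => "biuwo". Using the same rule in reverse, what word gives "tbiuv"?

r(17)→b(1) and a(0)→i(8) fit y≡21x+8 (mod 26); the inverse of 21 mod 26 is 5. Treating letters as 0–25, the rule is x ↦ 21x + 8 (mod 26).
Undoing it on tbiuv: t(19)→5·(19−8)≡3=d; b(1)→5·(1−8)≡17=r; i(8)→5·(8−8)≡0=a; u(20)→5·(20−8)≡8=i; v(21)→5·(21−8)≡13=n (all mod 26).

drain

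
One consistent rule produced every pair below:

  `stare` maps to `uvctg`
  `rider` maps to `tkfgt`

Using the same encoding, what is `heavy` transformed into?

jgcxa

Each letter is shifted forward by 2 in the alphabet (a Caesar shift of +2).
For heavy: h+2=j, e+2=g, a+2=c, v+2=x, y+2=a.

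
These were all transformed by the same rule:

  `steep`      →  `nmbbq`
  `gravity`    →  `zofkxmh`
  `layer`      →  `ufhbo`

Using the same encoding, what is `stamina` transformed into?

s(18)→n(13) and t(19)→m(12) fit y≡25x+5 (mod 26); the inverse of 25 mod 26 is 25. Each letter's alphabet position (a=0..z=25) is mapped through 25·x+5 mod 26 — an affine cipher.
For stamina: s(18)→25·18+5≡13=n; t(19)→25·19+5≡12=m; a(0)→25·0+5≡5=f; m(12)→25·12+5≡19=t; i(8)→25·8+5≡23=x; n(13)→25·13+5≡18=s; a(0)→25·0+5≡5=f (all mod 26).

nmftxsf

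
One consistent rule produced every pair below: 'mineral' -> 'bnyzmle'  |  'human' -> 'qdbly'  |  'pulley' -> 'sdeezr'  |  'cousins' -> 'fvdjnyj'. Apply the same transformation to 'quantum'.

pdlygdb

Treating letters as 0–25, the rule is x ↦ 23x + 11 (mod 26).
For quantum: q(16)→23·16+11≡15=p; u(20)→23·20+11≡3=d; a(0)→23·0+11≡11=l; n(13)→23·13+11≡24=y; t(19)→23·19+11≡6=g; u(20)→23·20+11≡3=d; m(12)→23·12+11≡1=b (all mod 26).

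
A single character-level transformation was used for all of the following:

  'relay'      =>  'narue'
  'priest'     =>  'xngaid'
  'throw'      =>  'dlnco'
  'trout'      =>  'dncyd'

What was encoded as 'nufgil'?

radish

r(17)→n(13) and e(4)→a(0) fit y≡21x+20 (mod 26); the inverse of 21 mod 26 is 5. This is an affine cipher: with a=0,…,z=25, each position x becomes (21x+20) mod 26.
Undoing it on nufgil: n(13)→5·(13−20)≡17=r; u(20)→5·(20−20)≡0=a; f(5)→5·(5−20)≡3=d; g(6)→5·(6−20)≡8=i; i(8)→5·(8−20)≡18=s; l(11)→5·(11−20)≡7=h (all mod 26).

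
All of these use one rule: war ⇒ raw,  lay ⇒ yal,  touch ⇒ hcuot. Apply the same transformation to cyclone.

enolcyc

The output letters match the input read backwards: war reversed is raw. The word is simply reversed.
For cyclone: reverse → enolcyc.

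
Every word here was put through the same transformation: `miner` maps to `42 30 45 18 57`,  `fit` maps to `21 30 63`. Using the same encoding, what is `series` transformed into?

m(#13)→42 and i(#9)→30: differences scale by 3, so n = 3·pos + 3. With a=1..z=26, the number is 3·pos + 3.
On series: s=19→60, e=5→18, r=18→57, i=9→30, e=5→18, s=19→60.

60 18 57 30 18 60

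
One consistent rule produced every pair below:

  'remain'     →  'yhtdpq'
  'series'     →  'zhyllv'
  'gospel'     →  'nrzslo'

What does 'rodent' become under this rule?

yrkhuw

A repeating key of period 2 is used — shifts +7, +3 over and over.
Applying it to rodent: r+7=y, o+3=r, d+7=k, e+3=h, n+7=u, t+3=w.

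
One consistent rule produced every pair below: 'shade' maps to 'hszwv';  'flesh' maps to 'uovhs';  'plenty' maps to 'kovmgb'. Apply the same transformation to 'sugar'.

hftzi

Each pair mirrors across the alphabet (s↔h, h↔s, a↔z): positions sum to 25. This is the alphabet-reversal cipher (Atbash): a becomes z, b becomes y, etc.
On sugar: s↔h, u↔f, g↔t, a↔z, r↔i.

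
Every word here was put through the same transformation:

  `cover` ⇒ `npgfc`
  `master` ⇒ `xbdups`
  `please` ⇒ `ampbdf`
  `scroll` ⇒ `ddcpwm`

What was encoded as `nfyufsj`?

Shifts by position in cover: pos 0: c→n (+11), pos 1: o→p (+1), pos 2: v→g (+11), pos 3: e→f (+1) — repeating every 2. It's a Vigenère-style cipher with numeric key [11,1]: position i shifts by key[i mod 2].
Decoding nfyufsj: n−11=c, f−1=e, y−11=n, u−1=t, f−11=u, s−1=r, j−11=y.

century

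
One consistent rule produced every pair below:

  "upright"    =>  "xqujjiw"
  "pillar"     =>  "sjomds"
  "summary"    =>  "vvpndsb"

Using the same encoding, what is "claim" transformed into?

It's a Vigenère-style cipher with numeric key [3,1]: position i shifts by key[i mod 2].
Applying it to claim: c+3=f, l+1=m, a+3=d, i+1=j, m+3=p.

fmdjp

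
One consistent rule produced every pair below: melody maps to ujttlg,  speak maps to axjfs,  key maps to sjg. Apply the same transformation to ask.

The shift depends on letter class: consonant m→u is +8, but vowel e→j is +5. The rule splits by letter class: vowels +5, consonants +8.
Applying it to ask: a(vowel)+5=f, s(cons)+8=a, k(cons)+8=s.

fas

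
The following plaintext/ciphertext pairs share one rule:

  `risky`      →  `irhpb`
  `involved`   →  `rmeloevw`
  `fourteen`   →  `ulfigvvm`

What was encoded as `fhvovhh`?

Each pair mirrors across the alphabet (r↔i, i↔r, s↔h): positions sum to 25. This is the alphabet-reversal cipher (Atbash): a becomes z, b becomes y, etc.
Undoing it on fhvovhh: f↔u, h↔s, v↔e, o↔l, v↔e, h↔s, h↔s.

useless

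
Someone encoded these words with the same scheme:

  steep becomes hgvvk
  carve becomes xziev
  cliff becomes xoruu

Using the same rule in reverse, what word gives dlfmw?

wound

Each pair mirrors across the alphabet (s↔h, t↔g, e↔v): positions sum to 25. This is the alphabet-reversal cipher (Atbash): a becomes z, b becomes y, etc.
Undoing it on dlfmw: d↔w, l↔o, f↔u, m↔n, w↔d.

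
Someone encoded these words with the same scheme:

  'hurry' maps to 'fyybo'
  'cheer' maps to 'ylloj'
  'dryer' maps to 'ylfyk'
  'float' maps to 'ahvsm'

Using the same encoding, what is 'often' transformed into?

The output letters match the input read backwards, each shifted +7: hurry reversed is yrruh. Read the word backwards and shift each letter +7.
For often: reverse → netfo; then shift: n+7=u, e+7=l, t+7=a, f+7=m, o+7=v.

ulamv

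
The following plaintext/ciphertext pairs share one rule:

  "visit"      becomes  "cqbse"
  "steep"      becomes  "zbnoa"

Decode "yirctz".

Each letter shifts forward by (position + 7), i.e. 7, 8, 9, … — the shift grows by one for each successive letter.
Reversing it on yirctz: y−7=r, i−8=a, r−9=i, c−10=s, t−11=i, z−12=n.

raisin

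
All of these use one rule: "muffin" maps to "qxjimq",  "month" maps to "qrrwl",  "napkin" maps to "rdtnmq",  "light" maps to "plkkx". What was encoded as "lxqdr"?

human

A repeating key of period 2 is used — shifts +4, +3 over and over.
Reversing it on lxqdr: l−4=h, x−3=u, q−4=m, d−3=a, r−4=n.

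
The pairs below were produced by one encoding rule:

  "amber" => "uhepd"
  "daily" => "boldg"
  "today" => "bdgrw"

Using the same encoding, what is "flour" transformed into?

Two steps: reverse the string, then apply a Caesar shift of +3.
For flour: reverse → ruolf; then shift: r+3=u, u+3=x, o+3=r, l+3=o, f+3=i.

uxroi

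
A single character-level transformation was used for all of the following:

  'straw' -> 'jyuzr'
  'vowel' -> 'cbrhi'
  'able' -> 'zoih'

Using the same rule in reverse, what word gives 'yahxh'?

theme

Treating letters as 0–25, the rule is x ↦ 15x + 25 (mod 26).
Reversing it on yahxh: y(24)→7·(24−25)≡19=t; a(0)→7·(0−25)≡7=h; h(7)→7·(7−25)≡4=e; x(23)→7·(23−25)≡12=m; h(7)→7·(7−25)≡4=e (all mod 26).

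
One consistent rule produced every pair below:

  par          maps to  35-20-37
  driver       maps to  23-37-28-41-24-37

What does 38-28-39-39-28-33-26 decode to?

sitting

Letters become their 1-based position plus 19 (so a→20, b→21, …).
Reversing it on 38-28-39-39-28-33-26: 38→(38−19)÷1=19=s, 28→(28−19)÷1=9=i, 39→(39−19)÷1=20=t, 39→(39−19)÷1=20=t, 28→(28−19)÷1=9=i, 33→(33−19)÷1=14=n, 26→(26−19)÷1=7=g.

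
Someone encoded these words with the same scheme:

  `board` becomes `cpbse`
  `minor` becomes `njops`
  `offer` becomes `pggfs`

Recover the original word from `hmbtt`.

glass

Compare letters: b→c is +1, o→p is +1, a→b is +1 — a constant shift. Each letter is shifted forward by 1 in the alphabet (a Caesar shift of +1).
Undoing it on hmbtt: h−1=g, m−1=l, b−1=a, t−1=s, t−1=s.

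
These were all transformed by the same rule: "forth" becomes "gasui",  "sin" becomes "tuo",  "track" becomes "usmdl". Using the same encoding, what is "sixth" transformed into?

The shift depends on letter class: consonant f→g is +1, but vowel o→a is +12. Two shifts are in play — +12 for a/e/i/o/u, +1 for every other letter.
On sixth: s(cons)+1=t, i(vowel)+12=u, x(cons)+1=y, t(cons)+1=u, h(cons)+1=i.

tuyui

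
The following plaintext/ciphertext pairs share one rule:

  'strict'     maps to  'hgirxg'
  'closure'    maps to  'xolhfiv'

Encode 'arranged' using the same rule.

ziizmtvw

This is the alphabet-reversal cipher (Atbash): a becomes z, b becomes y, etc.
On arranged: a↔z, r↔i, r↔i, a↔z, n↔m, g↔t, e↔v, d↔w.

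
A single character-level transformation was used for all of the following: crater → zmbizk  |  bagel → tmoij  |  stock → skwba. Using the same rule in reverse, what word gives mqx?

Two steps: reverse the string, then apply a Caesar shift of +8.
Reversing it on mqx: shift back: m−8=e, q−8=i, x−8=p → eip; then reverse → pie.

pie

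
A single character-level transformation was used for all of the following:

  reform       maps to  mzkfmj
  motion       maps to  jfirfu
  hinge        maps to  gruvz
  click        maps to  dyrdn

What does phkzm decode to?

wafer

Treating letters as 0–25, the rule is x ↦ 11x + 7 (mod 26).
Reversing it on phkzm: p(15)→19·(15−7)≡22=w; h(7)→19·(7−7)≡0=a; k(10)→19·(10−7)≡5=f; z(25)→19·(25−7)≡4=e; m(12)→19·(12−7)≡17=r (all mod 26).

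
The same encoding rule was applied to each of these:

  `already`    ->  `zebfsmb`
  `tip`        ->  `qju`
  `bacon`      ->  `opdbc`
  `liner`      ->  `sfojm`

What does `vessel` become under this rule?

mfttfw

The output letters match the input read backwards, each shifted +1: already reversed is ydaerla. The word is reversed, then every letter is shifted forward by 1.
On vessel: reverse → lessev; then shift: l+1=m, e+1=f, s+1=t, s+1=t, e+1=f, v+1=w.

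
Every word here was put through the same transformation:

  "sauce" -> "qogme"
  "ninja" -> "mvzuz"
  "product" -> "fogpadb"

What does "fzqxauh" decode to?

The output letters match the input read backwards, each shifted +12: sauce reversed is ecuas. The word is reversed, then every letter is shifted forward by 12.
Reversing it on fzqxauh: shift back: f−12=t, z−12=n, q−12=e, x−12=l, a−12=o, u−12=i, h−12=v → tneloiv; then reverse → violent.

violent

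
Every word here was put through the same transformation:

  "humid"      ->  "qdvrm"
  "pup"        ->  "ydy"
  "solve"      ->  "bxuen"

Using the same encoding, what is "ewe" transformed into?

nfn

Compare letters: h→q is +9, u→d is +9, m→v is +9 — a constant shift. Each letter is shifted forward by 9 in the alphabet (a Caesar shift of +9).
For ewe: e+9=n, w+9=f, e+9=n.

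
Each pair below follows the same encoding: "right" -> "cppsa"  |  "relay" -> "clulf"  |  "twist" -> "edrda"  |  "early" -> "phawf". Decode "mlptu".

begin

Shifts by position in right: pos 0: r→c (+11), pos 1: i→p (+7), pos 2: g→p (+9), pos 3: h→s (+11), pos 4: t→a (+7) — repeating every 3. A repeating key of period 3 is used — shifts +11, +7, +9 over and over.
Reversing it on mlptu: m−11=b, l−7=e, p−9=g, t−11=i, u−7=n.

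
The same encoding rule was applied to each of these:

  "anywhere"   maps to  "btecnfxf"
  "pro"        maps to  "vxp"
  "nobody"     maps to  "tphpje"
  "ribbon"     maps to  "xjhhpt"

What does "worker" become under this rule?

cpxqfx

The shift depends on letter class: consonant n→t is +6, but vowel a→b is +1. Vowels shift forward by 1 and consonants shift forward by 6.
Applying it to worker: w(cons)+6=c, o(vowel)+1=p, r(cons)+6=x, k(cons)+6=q, e(vowel)+1=f, r(cons)+6=x.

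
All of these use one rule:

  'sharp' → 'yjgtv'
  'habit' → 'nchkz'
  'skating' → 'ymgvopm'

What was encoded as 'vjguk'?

Shifts by position in sharp: pos 0: s→y (+6), pos 1: h→j (+2), pos 2: a→g (+6), pos 3: r→t (+2) — repeating every 2. A repeating key of period 2 is used — shifts +6, +2 over and over.
Undoing it on vjguk: v−6=p, j−2=h, g−6=a, u−2=s, k−6=e.

phase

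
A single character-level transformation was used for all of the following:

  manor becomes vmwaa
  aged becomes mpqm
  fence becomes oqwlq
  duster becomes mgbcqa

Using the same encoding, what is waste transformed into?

The rule splits by letter class: vowels +12, consonants +9.
For waste: w(cons)+9=f, a(vowel)+12=m, s(cons)+9=b, t(cons)+9=c, e(vowel)+12=q.

fmbcq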